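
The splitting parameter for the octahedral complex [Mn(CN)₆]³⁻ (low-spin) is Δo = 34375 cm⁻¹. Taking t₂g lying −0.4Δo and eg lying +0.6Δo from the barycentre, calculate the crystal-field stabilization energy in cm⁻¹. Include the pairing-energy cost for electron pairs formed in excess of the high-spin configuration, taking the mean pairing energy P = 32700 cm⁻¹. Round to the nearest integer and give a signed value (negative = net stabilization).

-22300

Each CN⁻ contributes -1; 6 × (-1) = -6. With overall charge -3, Mn is in the +3 oxidation state.
Mn³⁺: group 7, so d-count = 7 − 3 = 4.
Electron filling gives t₂g⁴ eg⁰.
CFSE(orbital) = 4×(-0.4Δo) + 0×(0.6Δo) = -1.6Δo; with Δo = 34375 cm⁻¹ that is -55000 cm⁻¹.
High-spin d⁴ would be t₂g³ eg¹ with 0 pairs; low-spin has 1, so 1 excess pair costs +1P = +32700 cm⁻¹.
Net CFSE = -55000 + 32700 = -22300 cm⁻¹.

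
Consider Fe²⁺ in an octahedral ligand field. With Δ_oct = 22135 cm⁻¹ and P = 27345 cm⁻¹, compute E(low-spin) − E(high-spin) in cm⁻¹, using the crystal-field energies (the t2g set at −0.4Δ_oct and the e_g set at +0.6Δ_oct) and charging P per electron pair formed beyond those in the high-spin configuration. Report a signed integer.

10420

Fe²⁺: group 8, so d-count = 8 − 2 = 6.
In the high-spin limit (t2g^4 e_g^2) the orbital term is -0.4Δ_oct = -8854 cm⁻¹, with no excess pairing.
Low-spin t2g^6 e_g^0 gives -2.4Δ_oct = -53124 cm⁻¹, but forming 2 extra pairs costs 2P = 54690 cm⁻¹, so E(LS) = -53124 + 54690 = 1566 cm⁻¹.
Thus E(LS) − E(HS) = 10420 cm⁻¹.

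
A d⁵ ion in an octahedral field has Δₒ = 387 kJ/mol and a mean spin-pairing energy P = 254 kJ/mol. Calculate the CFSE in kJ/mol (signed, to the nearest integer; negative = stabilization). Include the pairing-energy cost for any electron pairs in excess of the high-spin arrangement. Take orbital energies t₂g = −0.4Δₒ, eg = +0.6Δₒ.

Here Δₒ > P (387 > 254), so the low-spin state is favoured.
Configuration: t₂g⁵ eg⁰.
Orbital CFSE = -2.0Δₒ = -2.0 × 387 = -774 kJ/mol.
Excess pairs vs high-spin: 2 − 0 = 2; pairing cost = +508 kJ/mol.
Net CFSE = -774 + 508 = -266 kJ/mol.

-266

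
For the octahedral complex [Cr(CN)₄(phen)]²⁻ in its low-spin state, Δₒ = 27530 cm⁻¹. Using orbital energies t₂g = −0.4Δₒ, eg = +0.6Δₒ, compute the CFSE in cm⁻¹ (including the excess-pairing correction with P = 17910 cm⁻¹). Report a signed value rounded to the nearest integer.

Ligand charges: 4×(-1) from CN⁻ and 1×(+0) from phen sum to -4; with overall charge -2, Cr is +2.
Group 6 minus oxidation state +2 gives a d⁴ configuration for Cr²⁺.
The d⁴ electrons fill as t₂g⁴ eg⁰.
The orbital stabilization is -1.6Δₒ = -1.6 × 27530 = -44048 cm⁻¹.
Pairing penalty: 1 pair vs 0 in the high-spin reference → 1 extra × P = 17910 cm⁻¹.
Overall CFSE = -44048 + 17910 = -26138 cm⁻¹.

-26138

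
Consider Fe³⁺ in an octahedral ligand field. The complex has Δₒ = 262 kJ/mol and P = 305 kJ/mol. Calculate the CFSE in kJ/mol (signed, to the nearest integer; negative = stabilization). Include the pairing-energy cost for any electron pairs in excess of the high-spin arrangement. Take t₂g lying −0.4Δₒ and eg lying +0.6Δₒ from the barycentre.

Fe sits in group 8; removing 3 electrons leaves Fe³⁺ with 8 − 3 = 5 d electrons.
Since Δₒ = 262 kJ/mol < P = 305 kJ/mol, the complex adopts the high-spin configuration.
Filling d⁵ accordingly: t₂g³ eg².
Orbital CFSE = 0.0Δₒ = 0.0 × 262 = 0 kJ/mol.
High-spin has no excess pairs, so no pairing correction applies.

0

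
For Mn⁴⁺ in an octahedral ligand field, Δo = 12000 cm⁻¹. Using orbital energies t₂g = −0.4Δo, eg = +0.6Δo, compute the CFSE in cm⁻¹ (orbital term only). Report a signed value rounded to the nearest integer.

-14400

Group 7 minus oxidation state +4 gives a d³ configuration for Mn⁴⁺.
Electron filling gives t₂g³ eg⁰.
CFSE(orbital) = 3×(-0.4Δo) + 0×(0.6Δo) = -1.2Δo; with Δo = 12000 cm⁻¹ that is -14400 cm⁻¹.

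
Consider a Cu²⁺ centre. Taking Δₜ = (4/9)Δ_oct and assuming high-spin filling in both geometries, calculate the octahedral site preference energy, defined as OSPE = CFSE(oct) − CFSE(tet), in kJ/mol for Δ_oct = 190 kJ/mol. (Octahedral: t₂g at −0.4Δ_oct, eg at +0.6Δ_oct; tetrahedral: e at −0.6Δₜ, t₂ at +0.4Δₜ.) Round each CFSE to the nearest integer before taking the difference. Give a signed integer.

-80

Cu²⁺: group 11, so d-count = 11 − 2 = 9.
Octahedral high-spin t₂g⁶ eg³: CFSE = -0.6 × 190 = -114 kJ/mol.
Tetrahedral e⁴ t₂⁵ gives -0.4Δₜ = -0.4 × (4/9) × 190 = -34 kJ/mol.
Subtracting, OSPE = -114 − (-34) = -80 kJ/mol.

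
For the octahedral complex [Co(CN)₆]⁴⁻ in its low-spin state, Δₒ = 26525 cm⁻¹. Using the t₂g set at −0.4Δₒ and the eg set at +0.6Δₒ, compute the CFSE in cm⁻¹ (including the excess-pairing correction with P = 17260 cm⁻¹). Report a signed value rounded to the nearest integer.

Each CN⁻ contributes -1; 6 × (-1) = -6. With overall charge -4, Co is in the +2 oxidation state.
Co²⁺: group 9, so d-count = 9 − 2 = 7.
Configuration: t₂g⁶ eg¹.
Orbital CFSE = 6(-0.4) + 1(0.6) = -1.8Δₒ = -1.8 × 26525 = -47745 cm⁻¹.
Relative to high-spin t₂g⁵ eg² (2 paired), the low-spin configuration has 1 additional pair, contributing +1 × 17260 = +17260 cm⁻¹.
Combining: -47745 + 17260 = -30485 cm⁻¹.

-30485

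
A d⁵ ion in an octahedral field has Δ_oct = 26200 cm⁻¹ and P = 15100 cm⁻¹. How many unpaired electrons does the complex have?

1

With Δ_oct > P the complex is low-spin.
Configuration: t₂g⁵ eg⁰.
Unpaired electrons: 1.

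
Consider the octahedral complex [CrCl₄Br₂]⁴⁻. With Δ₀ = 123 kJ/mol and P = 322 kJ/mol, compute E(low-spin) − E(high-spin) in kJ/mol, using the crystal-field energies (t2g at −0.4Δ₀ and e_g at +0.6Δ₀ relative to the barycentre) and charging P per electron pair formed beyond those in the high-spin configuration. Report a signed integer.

Ligand charges: 4×(-1) from Cl⁻ and 2×(-1) from Br⁻ sum to -6; with overall charge -4, Cr is +2.
Cr sits in group 6; removing 2 electrons leaves Cr²⁺ with 6 − 2 = 4 d electrons.
High-spin d⁴ fills as t2g^3 e_g^1 with CFSE 3(−0.4) + 1(+0.6) = -0.6Δ₀ = -74 kJ/mol.
Low-spin: t2g^4 e_g^0, orbital CFSE = -1.6Δ₀ = -197 kJ/mol; plus 1 excess pair × P = +322 kJ/mol; total 125 kJ/mol.
Thus E(LS) − E(HS) = 199 kJ/mol.

199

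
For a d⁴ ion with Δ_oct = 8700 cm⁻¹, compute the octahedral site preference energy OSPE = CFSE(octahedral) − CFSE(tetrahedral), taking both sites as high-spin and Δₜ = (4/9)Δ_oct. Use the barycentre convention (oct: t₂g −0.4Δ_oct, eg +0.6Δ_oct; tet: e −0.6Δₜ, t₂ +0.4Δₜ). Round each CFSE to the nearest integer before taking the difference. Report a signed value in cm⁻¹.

In an octahedral site d⁴ (HS) is t₂g³ eg¹, giving CFSE(oct) = -0.6Δ_oct = -5220 cm⁻¹.
Tetrahedral e² t₂² gives -0.4Δₜ = -0.4 × (4/9) × 8700 = -1547 cm⁻¹.
OSPE = CFSE(oct) − CFSE(tet) = -5220 − (-1547) = -3673 cm⁻¹.

-3673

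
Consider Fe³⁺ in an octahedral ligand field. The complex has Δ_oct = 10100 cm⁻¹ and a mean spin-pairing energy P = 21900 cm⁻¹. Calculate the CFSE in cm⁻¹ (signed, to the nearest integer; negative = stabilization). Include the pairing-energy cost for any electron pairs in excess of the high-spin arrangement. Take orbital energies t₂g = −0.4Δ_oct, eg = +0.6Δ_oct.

Fe³⁺: group 8, so d-count = 8 − 3 = 5.
Since Δ_oct = 10100 cm⁻¹ < P = 21900 cm⁻¹, the complex adopts the high-spin configuration.
Configuration: t₂g³ eg².
Orbital CFSE = 0.0Δ_oct = 0.0 × 10100 = 0 cm⁻¹.
High-spin has no excess pairs, so no pairing correction applies.

0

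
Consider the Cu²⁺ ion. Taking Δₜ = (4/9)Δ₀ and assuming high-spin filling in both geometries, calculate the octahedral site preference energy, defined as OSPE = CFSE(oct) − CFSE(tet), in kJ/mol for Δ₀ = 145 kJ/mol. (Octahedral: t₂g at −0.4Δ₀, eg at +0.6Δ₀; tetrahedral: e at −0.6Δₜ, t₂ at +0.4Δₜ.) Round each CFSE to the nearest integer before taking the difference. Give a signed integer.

-61

Cu sits in group 11; removing 2 electrons leaves Cu²⁺ with 11 − 2 = 9 d electrons.
In an octahedral site d⁹ (HS) is t₂g⁶ eg³, giving CFSE(oct) = -0.6Δ₀ = -87 kJ/mol.
In a tetrahedral site the filling is e⁴ t₂⁵: CFSE(tet) = -0.4Δₜ = -0.4 × (4/9)(145) = -26 kJ/mol.
Subtracting, OSPE = -87 − (-26) = -61 kJ/mol.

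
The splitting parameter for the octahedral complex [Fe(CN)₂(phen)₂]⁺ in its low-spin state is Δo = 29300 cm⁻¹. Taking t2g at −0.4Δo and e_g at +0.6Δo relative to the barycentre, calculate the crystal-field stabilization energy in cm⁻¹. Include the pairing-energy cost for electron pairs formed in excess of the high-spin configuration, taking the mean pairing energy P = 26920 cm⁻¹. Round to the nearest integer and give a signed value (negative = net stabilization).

-4760

Ligand charges: 2×(-1) from CN⁻ and 2×(+0) from phen sum to -2; with overall charge +1, Fe is +3.
Fe sits in group 8; removing 3 electrons leaves Fe³⁺ with 8 − 3 = 5 d electrons.
Configuration: t2g^5 e_g^0.
CFSE(orbital) = 5×(-0.4Δo) + 0×(0.6Δo) = -2.0Δo; with Δo = 29300 cm⁻¹ that is -58600 cm⁻¹.
High-spin d⁵ would be t2g^3 e_g^2 with 0 pairs; low-spin has 2, so 2 excess pairs cost +2P = +53840 cm⁻¹.
Overall CFSE = -58600 + 53840 = -4760 cm⁻¹.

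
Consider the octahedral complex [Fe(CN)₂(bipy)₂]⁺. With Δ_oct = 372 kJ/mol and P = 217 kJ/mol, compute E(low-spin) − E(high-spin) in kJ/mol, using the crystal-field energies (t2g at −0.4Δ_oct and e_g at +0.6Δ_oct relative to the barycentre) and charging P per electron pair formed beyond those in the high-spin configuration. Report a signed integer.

-310

Ligand charges: 2×(-1) from CN⁻ and 2×(+0) from bipy sum to -2; with overall charge +1, Fe is +3.
Fe is in group 8, so Fe³⁺ is d⁵ (8 − 3 = 5).
High-spin: t2g^3 e_g^2, CFSE = 0.0Δ_oct = 0 kJ/mol.
For low-spin the configuration is t2g^5 e_g^0: orbital energy -2.0 × 372 = -744 kJ/mol, and 2 additional pairs relative to high-spin add 434 kJ/mol, giving -310 kJ/mol.
Thus E(LS) − E(HS) = -310 kJ/mol.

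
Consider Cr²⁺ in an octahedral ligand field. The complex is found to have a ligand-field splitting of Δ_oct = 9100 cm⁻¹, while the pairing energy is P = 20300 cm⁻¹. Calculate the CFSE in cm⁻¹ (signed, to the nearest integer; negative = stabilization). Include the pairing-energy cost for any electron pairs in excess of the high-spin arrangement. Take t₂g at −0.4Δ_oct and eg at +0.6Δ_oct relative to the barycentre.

-5460

Group 6 minus oxidation state +2 gives a d⁴ configuration for Cr²⁺.
Since Δ_oct = 9100 cm⁻¹ < P = 20300 cm⁻¹, the complex adopts the high-spin configuration.
Filling d⁴ accordingly: t₂g³ eg¹.
Orbital CFSE = -0.6Δ_oct = -0.6 × 9100 = -5460 cm⁻¹.
High-spin has no excess pairs, so no pairing correction applies.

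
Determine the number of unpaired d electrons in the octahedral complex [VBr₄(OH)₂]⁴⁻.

3

Ligand charges: 4×(-1) from Br⁻ and 2×(-1) from OH⁻ sum to -6; with overall charge -4, V is +2.
V sits in group 5; removing 2 electrons leaves V²⁺ with 5 − 2 = 3 d electrons.
Configuration: t2g^3 e_g^0, giving 3 unpaired electrons.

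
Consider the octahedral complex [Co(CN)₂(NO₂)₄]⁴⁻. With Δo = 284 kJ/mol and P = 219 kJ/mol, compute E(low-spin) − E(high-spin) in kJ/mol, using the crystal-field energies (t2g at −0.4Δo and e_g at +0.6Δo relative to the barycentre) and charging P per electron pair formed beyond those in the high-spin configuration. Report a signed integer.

Ligand charges: 2×(-1) from CN⁻ and 4×(-1) from NO₂⁻ sum to -6; with overall charge -4, Co is +2.
Co sits in group 9; removing 2 electrons leaves Co²⁺ with 9 − 2 = 7 d electrons.
In the high-spin limit (t2g^5 e_g^2) the orbital term is -0.8Δo = -227 kJ/mol, with no excess pairing.
Low-spin t2g^6 e_g^1 gives -1.8Δo = -511 kJ/mol, but forming 1 extra pair costs 1P = 219 kJ/mol, so E(LS) = -511 + 219 = -292 kJ/mol.
Thus E(LS) − E(HS) = -65 kJ/mol.

-65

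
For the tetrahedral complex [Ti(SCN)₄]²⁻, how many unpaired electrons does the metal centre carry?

2

Each SCN⁻ contributes -1; 4 × (-1) = -4. With overall charge -2, Ti is in the +2 oxidation state.
Ti²⁺: group 4, so d-count = 4 − 2 = 2.
With tetrahedral geometry the complex is necessarily high-spin.
Configuration: e² t₂⁰, giving 2 unpaired electrons.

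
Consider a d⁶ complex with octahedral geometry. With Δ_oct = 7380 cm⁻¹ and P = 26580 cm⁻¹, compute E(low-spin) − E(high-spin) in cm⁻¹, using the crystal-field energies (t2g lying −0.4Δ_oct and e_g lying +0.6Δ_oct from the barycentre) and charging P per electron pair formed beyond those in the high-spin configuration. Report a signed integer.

38400

High-spin d⁶ fills as t2g^4 e_g^2 with CFSE 4(−0.4) + 2(+0.6) = -0.4Δ_oct = -2952 cm⁻¹.
Low-spin t2g^6 e_g^0 gives -2.4Δ_oct = -17712 cm⁻¹, but forming 2 extra pairs costs 2P = 53160 cm⁻¹, so E(LS) = -17712 + 53160 = 35448 cm⁻¹.
Thus E(LS) − E(HS) = 38400 cm⁻¹.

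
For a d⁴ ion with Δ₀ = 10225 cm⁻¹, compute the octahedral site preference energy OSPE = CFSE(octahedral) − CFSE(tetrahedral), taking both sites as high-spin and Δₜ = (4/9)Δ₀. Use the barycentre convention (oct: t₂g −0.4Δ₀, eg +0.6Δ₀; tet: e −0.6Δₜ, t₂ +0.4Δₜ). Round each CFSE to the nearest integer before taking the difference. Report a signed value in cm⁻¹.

Octahedral (high-spin): t₂g³ eg¹, CFSE = 3(−0.4) + 1(+0.6) = -0.6Δ₀ = -0.6 × 10225 = -6135 cm⁻¹.
In a tetrahedral site the filling is e² t₂²: CFSE(tet) = -0.4Δₜ = -0.4 × (4/9)(10225) = -1818 cm⁻¹.
OSPE = CFSE(oct) − CFSE(tet) = -6135 − (-1818) = -4317 cm⁻¹.

-4317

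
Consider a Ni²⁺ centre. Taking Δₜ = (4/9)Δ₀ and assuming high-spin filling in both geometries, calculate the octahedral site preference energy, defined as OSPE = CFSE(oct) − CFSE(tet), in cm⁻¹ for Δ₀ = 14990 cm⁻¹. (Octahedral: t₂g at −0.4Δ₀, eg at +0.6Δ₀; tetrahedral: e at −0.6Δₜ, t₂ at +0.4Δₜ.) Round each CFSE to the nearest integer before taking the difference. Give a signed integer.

Ni²⁺: group 10, so d-count = 10 − 2 = 8.
Octahedral (high-spin): t₂g⁶ eg², CFSE = 6(−0.4) + 2(+0.6) = -1.2Δ₀ = -1.2 × 14990 = -17988 cm⁻¹.
Tetrahedral e⁴ t₂⁴ gives -0.8Δₜ = -0.8 × (4/9) × 14990 = -5330 cm⁻¹.
OSPE = CFSE(oct) − CFSE(tet) = -17988 − (-5330) = -12658 cm⁻¹.

-12658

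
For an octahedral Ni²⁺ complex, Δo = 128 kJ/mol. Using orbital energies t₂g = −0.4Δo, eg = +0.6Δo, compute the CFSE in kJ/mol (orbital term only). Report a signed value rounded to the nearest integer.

-154

Ni²⁺: group 10, so d-count = 10 − 2 = 8.
Electron filling gives t₂g⁶ eg².
Orbital CFSE = 6(-0.4) + 2(0.6) = -1.2Δo = -1.2 × 128 = -154 kJ/mol.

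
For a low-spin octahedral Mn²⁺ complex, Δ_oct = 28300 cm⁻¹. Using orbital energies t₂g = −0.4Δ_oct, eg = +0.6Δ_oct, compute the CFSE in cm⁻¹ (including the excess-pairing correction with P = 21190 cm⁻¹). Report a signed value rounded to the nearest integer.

-14220

Mn sits in group 7; removing 2 electrons leaves Mn²⁺ with 7 − 2 = 5 d electrons.
Electron filling gives t₂g⁵ eg⁰.
CFSE(orbital) = 5×(-0.4Δ_oct) + 0×(0.6Δ_oct) = -2.0Δ_oct; with Δ_oct = 28300 cm⁻¹ that is -56600 cm⁻¹.
High-spin d⁵ would be t₂g³ eg² with 0 pairs; low-spin has 2, so 2 excess pairs cost +2P = +42380 cm⁻¹.
Combining: -56600 + 42380 = -14220 cm⁻¹.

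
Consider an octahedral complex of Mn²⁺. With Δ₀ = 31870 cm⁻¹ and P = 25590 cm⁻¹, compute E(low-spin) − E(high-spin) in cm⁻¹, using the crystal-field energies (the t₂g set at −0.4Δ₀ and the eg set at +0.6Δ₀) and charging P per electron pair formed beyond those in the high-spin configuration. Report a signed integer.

-12560

Group 7 minus oxidation state +2 gives a d⁵ configuration for Mn²⁺.
In the high-spin limit (t₂g³ eg²) the orbital term is 0.0Δ₀ = 0 cm⁻¹, with no excess pairing.
Low-spin t₂g⁵ eg⁰ gives -2.0Δ₀ = -63740 cm⁻¹, but forming 2 extra pairs costs 2P = 51180 cm⁻¹, so E(LS) = -63740 + 51180 = -12560 cm⁻¹.
Thus E(LS) − E(HS) = -12560 cm⁻¹.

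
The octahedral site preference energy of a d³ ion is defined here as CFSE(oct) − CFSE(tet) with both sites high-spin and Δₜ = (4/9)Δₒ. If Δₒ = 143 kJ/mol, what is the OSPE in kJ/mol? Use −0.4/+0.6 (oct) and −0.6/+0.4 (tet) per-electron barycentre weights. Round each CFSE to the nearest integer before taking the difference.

Octahedral high-spin t2g^3 e_g^0: CFSE = -1.2 × 143 = -172 kJ/mol.
Tetrahedral e^2 t2^1 gives -0.8Δₜ = -0.8 × (4/9) × 143 = -51 kJ/mol.
OSPE = CFSE(oct) − CFSE(tet) = -172 − (-51) = -121 kJ/mol.

-121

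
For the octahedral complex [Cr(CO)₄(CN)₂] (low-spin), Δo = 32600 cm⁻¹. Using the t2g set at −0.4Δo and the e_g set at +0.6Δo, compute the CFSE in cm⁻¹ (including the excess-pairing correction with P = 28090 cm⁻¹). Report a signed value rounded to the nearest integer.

-24070

Ligand charges: 4×(+0) from CO and 2×(-1) from CN⁻ sum to -2; with overall charge +0, Cr is +2.
Cr sits in group 6; removing 2 electrons leaves Cr²⁺ with 6 − 2 = 4 d electrons.
Configuration: t2g^4 e_g^0.
Orbital CFSE = 4(-0.4) + 0(0.6) = -1.6Δo = -1.6 × 32600 = -52160 cm⁻¹.
Relative to high-spin t2g^3 e_g^1 (0 paired), the low-spin configuration has 1 additional pair, contributing +1 × 28090 = +28090 cm⁻¹.
Overall CFSE = -52160 + 28090 = -24070 cm⁻¹.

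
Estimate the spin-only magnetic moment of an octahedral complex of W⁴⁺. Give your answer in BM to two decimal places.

W⁴⁺: group 6, so d-count = 6 − 4 = 2.
Configuration: t₂g² eg⁰ → 2 unpaired electrons.
μ(spin-only) = √[2(2+2)] = √8 ≈ 2.83 BM.

2.83 BM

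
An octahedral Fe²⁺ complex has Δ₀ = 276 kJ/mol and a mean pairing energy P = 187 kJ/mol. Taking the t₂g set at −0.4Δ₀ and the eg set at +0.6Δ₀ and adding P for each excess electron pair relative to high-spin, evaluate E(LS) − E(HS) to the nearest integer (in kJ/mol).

-178

Group 8 minus oxidation state +2 gives a d⁶ configuration for Fe²⁺.
High-spin: t₂g⁴ eg², CFSE = -0.4Δ₀ = -110 kJ/mol.
Low-spin t₂g⁶ eg⁰ gives -2.4Δ₀ = -662 kJ/mol, but forming 2 extra pairs costs 2P = 374 kJ/mol, so E(LS) = -662 + 374 = -288 kJ/mol.
E(LS) − E(HS) = -288 − (-110) = -178 kJ/mol.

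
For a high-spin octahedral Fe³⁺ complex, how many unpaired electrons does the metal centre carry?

Group 8 minus oxidation state +3 gives a d⁵ configuration for Fe³⁺.
Configuration: t₂g³ eg², giving 5 unpaired electrons.

5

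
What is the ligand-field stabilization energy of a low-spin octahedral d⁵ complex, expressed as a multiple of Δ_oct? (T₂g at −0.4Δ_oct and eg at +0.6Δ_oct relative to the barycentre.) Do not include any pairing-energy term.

-2.0 Δ_oct

Configuration: t₂g⁵ eg⁰.
CFSE = 5(-0.4Δ_oct) + 0(0.6Δ_oct) = -2.0Δ_oct + 0.0Δ_oct = -2.0Δ_oct.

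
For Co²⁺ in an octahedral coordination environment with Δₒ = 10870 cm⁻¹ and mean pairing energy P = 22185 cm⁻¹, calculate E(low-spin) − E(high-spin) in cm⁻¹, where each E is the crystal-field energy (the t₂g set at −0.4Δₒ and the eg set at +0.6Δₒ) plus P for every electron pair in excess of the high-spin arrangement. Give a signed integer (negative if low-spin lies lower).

Co is in group 9, so Co²⁺ is d⁷ (9 − 2 = 7).
High-spin d⁷ fills as t₂g⁵ eg² with CFSE 5(−0.4) + 2(+0.6) = -0.8Δₒ = -8696 cm⁻¹.
Low-spin: t₂g⁶ eg¹, orbital CFSE = -1.8Δₒ = -19566 cm⁻¹; plus 1 excess pair × P = +22185 cm⁻¹; total 2619 cm⁻¹.
Thus E(LS) − E(HS) = 11315 cm⁻¹.

11315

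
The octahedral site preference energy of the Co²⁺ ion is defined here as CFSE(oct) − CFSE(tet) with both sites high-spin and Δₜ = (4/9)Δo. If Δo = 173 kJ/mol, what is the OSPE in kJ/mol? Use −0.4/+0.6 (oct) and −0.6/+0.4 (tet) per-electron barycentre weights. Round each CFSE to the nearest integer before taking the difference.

Co is in group 9, so Co²⁺ is d⁷ (9 − 2 = 7).
Octahedral high-spin t2g^5 e_g^2: CFSE = -0.8 × 173 = -138 kJ/mol.
Tetrahedral e^4 t2^3 gives -1.2Δₜ = -1.2 × (4/9) × 173 = -92 kJ/mol.
OSPE = -138 − (-92) = -46 kJ/mol.

-46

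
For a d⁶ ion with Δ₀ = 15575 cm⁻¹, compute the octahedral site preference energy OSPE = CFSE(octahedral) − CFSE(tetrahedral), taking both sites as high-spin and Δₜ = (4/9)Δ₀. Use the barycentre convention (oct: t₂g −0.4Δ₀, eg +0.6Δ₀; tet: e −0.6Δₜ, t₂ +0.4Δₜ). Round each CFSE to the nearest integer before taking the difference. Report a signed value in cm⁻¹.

-2077

Octahedral (high-spin): t₂g⁴ eg², CFSE = 4(−0.4) + 2(+0.6) = -0.4Δ₀ = -0.4 × 15575 = -6230 cm⁻¹.
In a tetrahedral site the filling is e³ t₂³: CFSE(tet) = -0.6Δₜ = -0.6 × (4/9)(15575) = -4153 cm⁻¹.
Subtracting, OSPE = -6230 − (-4153) = -2077 cm⁻¹.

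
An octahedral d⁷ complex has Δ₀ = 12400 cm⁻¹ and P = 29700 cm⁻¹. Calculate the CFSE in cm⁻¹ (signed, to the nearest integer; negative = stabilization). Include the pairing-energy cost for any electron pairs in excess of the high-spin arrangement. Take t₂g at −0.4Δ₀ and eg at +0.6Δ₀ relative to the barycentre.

-9920

Δ₀ < P, so pairing is avoided: the ground state is high-spin.
Configuration: t₂g⁵ eg².
Orbital CFSE = -0.8Δ₀ = -0.8 × 12400 = -9920 cm⁻¹.
High-spin has no excess pairs, so no pairing correction applies.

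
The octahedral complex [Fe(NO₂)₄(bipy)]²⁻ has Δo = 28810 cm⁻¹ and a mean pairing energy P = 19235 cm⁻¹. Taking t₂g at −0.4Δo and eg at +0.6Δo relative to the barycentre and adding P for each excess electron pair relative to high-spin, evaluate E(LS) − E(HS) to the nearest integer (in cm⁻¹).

-19150

Ligand charges: 4×(-1) from NO₂⁻ and 1×(+0) from bipy sum to -4; with overall charge -2, Fe is +2.
Fe is in group 8, so Fe²⁺ is d⁶ (8 − 2 = 6).
In the high-spin limit (t₂g⁴ eg²) the orbital term is -0.4Δo = -11524 cm⁻¹, with no excess pairing.
Low-spin: t₂g⁶ eg⁰, orbital CFSE = -2.4Δo = -69144 cm⁻¹; plus 2 excess pairs × P = +38470 cm⁻¹; total -30674 cm⁻¹.
The difference is -30674 − (-11524) = -19150 cm⁻¹, so low-spin lies lower.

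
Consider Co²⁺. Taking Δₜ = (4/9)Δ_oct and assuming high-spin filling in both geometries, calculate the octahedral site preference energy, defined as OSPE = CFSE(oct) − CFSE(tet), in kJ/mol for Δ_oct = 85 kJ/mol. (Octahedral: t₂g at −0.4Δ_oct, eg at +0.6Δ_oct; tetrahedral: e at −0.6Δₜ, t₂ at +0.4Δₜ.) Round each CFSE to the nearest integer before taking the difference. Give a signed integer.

Group 9 minus oxidation state +2 gives a d⁷ configuration for Co²⁺.
In an octahedral site d⁷ (HS) is t₂g⁵ eg², giving CFSE(oct) = -0.8Δ_oct = -68 kJ/mol.
Tetrahedral: e⁴ t₂³, CFSE = 4(−0.6) + 3(+0.4) = -1.2Δₜ = -1.2 × (4/9) × 85 = -45 kJ/mol.
OSPE = CFSE(oct) − CFSE(tet) = -68 − (-45) = -23 kJ/mol.

-23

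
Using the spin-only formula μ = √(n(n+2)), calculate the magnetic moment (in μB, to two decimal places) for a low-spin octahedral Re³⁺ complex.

Re³⁺: group 7, so d-count = 7 − 3 = 4.
Configuration: t2g^4 e_g^0 → 2 unpaired electrons.
μ(spin-only) = √[2(2+2)] = √8 ≈ 2.83 μB.

2.83 μB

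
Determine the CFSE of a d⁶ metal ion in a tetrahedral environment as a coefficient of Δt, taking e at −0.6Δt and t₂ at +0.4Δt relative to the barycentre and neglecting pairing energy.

-0.6 Δt

With tetrahedral geometry the complex is necessarily high-spin.
Configuration: e³ t₂³.
CFSE = 3(-0.6Δt) + 3(0.4Δt) = -1.8Δt + 1.2Δt = -0.6Δt.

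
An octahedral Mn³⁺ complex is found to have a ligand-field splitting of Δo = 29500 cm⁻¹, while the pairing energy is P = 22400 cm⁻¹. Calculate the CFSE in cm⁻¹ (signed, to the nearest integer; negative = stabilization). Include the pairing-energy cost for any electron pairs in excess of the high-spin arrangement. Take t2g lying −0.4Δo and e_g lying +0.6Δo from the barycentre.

Mn is in group 7, so Mn³⁺ is d⁴ (7 − 3 = 4).
Δo > P, so pairing is preferred: the ground state is low-spin.
Filling d⁴ accordingly: t2g^4 e_g^0.
Orbital CFSE = -1.6Δo = -1.6 × 29500 = -47200 cm⁻¹.
Excess pairs vs high-spin: 1 − 0 = 1; pairing cost = +22400 cm⁻¹.
Net CFSE = -47200 + 22400 = -24800 cm⁻¹.

-24800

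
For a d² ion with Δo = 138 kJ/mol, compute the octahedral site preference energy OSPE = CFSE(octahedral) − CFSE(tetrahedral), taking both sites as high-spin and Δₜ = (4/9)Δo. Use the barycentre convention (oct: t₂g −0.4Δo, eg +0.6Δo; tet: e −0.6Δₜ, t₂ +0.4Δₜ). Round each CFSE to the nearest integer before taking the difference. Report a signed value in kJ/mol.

Octahedral high-spin t₂g² eg⁰: CFSE = -0.8 × 138 = -110 kJ/mol.
Tetrahedral e² t₂⁰ gives -1.2Δₜ = -1.2 × (4/9) × 138 = -74 kJ/mol.
Subtracting, OSPE = -110 − (-74) = -36 kJ/mol.

-36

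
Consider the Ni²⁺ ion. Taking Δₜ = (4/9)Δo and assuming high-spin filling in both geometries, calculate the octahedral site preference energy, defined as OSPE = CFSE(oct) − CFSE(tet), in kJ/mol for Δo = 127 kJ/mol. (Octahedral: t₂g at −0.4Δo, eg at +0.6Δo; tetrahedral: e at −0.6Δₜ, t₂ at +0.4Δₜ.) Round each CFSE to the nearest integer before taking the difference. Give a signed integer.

Ni is in group 10, so Ni²⁺ is d⁸ (10 − 2 = 8).
Octahedral high-spin t2g^6 e_g^2: CFSE = -1.2 × 127 = -152 kJ/mol.
In a tetrahedral site the filling is e^4 t2^4: CFSE(tet) = -0.8Δₜ = -0.8 × (4/9)(127) = -45 kJ/mol.
OSPE = CFSE(oct) − CFSE(tet) = -152 − (-45) = -107 kJ/mol.

-107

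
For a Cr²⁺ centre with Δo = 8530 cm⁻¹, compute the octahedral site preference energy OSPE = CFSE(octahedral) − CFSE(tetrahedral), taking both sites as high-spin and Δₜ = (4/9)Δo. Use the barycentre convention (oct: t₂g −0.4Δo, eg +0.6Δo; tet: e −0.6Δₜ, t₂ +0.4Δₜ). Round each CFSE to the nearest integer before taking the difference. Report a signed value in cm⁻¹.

Group 6 minus oxidation state +2 gives a d⁴ configuration for Cr²⁺.
In an octahedral site d⁴ (HS) is t₂g³ eg¹, giving CFSE(oct) = -0.6Δo = -5118 cm⁻¹.
In a tetrahedral site the filling is e² t₂²: CFSE(tet) = -0.4Δₜ = -0.4 × (4/9)(8530) = -1516 cm⁻¹.
OSPE = -5118 − (-1516) = -3602 cm⁻¹.

-3602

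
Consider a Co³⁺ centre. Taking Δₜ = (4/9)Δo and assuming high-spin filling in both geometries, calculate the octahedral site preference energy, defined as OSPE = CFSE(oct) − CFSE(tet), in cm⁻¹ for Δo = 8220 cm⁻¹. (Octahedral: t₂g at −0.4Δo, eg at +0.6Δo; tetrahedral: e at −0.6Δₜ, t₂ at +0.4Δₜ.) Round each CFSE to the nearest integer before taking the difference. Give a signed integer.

Group 9 minus oxidation state +3 gives a d⁶ configuration for Co³⁺.
Octahedral high-spin t₂g⁴ eg²: CFSE = -0.4 × 8220 = -3288 cm⁻¹.
In a tetrahedral site the filling is e³ t₂³: CFSE(tet) = -0.6Δₜ = -0.6 × (4/9)(8220) = -2192 cm⁻¹.
Subtracting, OSPE = -3288 − (-2192) = -1096 cm⁻¹.

-1096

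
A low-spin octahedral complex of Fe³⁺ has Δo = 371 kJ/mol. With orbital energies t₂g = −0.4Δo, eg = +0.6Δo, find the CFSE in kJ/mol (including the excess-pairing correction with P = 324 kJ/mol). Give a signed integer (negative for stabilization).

-94

Fe sits in group 8; removing 3 electrons leaves Fe³⁺ with 8 − 3 = 5 d electrons.
Configuration: t₂g⁵ eg⁰.
Orbital CFSE = 5(-0.4) + 0(0.6) = -2.0Δo = -2.0 × 371 = -742 kJ/mol.
High-spin d⁵ would be t₂g³ eg² with 0 pairs; low-spin has 2, so 2 excess pairs cost +2P = +648 kJ/mol.
Combining: -742 + 648 = -94 kJ/mol.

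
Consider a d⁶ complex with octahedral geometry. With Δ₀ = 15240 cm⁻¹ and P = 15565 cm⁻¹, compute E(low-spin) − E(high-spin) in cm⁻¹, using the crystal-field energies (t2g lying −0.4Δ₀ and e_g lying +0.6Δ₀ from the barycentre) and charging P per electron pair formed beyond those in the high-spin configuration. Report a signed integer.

650

In the high-spin limit (t2g^4 e_g^2) the orbital term is -0.4Δ₀ = -6096 cm⁻¹, with no excess pairing.
Low-spin t2g^6 e_g^0 gives -2.4Δ₀ = -36576 cm⁻¹, but forming 2 extra pairs costs 2P = 31130 cm⁻¹, so E(LS) = -36576 + 31130 = -5446 cm⁻¹.
Thus E(LS) − E(HS) = 650 cm⁻¹.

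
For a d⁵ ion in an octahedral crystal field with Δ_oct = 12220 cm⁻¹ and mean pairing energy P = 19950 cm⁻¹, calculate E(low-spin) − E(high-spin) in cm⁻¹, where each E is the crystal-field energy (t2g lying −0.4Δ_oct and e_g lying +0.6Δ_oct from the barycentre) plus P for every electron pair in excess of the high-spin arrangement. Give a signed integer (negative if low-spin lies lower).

High-spin: t2g^3 e_g^2, CFSE = 0.0Δ_oct = 0 cm⁻¹.
For low-spin the configuration is t2g^5 e_g^0: orbital energy -2.0 × 12220 = -24440 cm⁻¹, and 2 additional pairs relative to high-spin add 39900 cm⁻¹, giving 15460 cm⁻¹.
The difference is 15460 − (0) = 15460 cm⁻¹, so high-spin lies lower.

15460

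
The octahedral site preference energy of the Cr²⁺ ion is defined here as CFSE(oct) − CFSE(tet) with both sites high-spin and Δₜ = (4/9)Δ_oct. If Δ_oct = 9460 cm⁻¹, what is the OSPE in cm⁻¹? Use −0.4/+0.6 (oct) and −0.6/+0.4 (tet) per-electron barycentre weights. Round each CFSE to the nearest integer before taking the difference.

-3994

Cr²⁺: group 6, so d-count = 6 − 2 = 4.
Octahedral high-spin t2g^3 e_g^1: CFSE = -0.6 × 9460 = -5676 cm⁻¹.
Tetrahedral: e^2 t2^2, CFSE = 2(−0.6) + 2(+0.4) = -0.4Δₜ = -0.4 × (4/9) × 9460 = -1682 cm⁻¹.
Subtracting, OSPE = -5676 − (-1682) = -3994 cm⁻¹.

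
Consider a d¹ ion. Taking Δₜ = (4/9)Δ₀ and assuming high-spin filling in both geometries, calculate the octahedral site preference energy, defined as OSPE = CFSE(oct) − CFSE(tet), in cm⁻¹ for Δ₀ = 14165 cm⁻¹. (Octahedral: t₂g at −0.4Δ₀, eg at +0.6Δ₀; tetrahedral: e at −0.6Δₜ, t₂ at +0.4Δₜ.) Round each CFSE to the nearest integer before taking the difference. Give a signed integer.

In an octahedral site d¹ (HS) is t2g^1 e_g^0, giving CFSE(oct) = -0.4Δ₀ = -5666 cm⁻¹.
Tetrahedral e^1 t2^0 gives -0.6Δₜ = -0.6 × (4/9) × 14165 = -3777 cm⁻¹.
Subtracting, OSPE = -5666 − (-3777) = -1889 cm⁻¹.

-1889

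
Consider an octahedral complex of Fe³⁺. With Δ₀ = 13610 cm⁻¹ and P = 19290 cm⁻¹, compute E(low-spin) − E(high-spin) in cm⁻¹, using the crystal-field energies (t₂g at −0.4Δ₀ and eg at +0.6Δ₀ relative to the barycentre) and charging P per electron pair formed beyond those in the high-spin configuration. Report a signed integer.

Fe is in group 8, so Fe³⁺ is d⁵ (8 − 3 = 5).
High-spin d⁵ fills as t₂g³ eg² with CFSE 3(−0.4) + 2(+0.6) = 0.0Δ₀ = 0 cm⁻¹.
For low-spin the configuration is t₂g⁵ eg⁰: orbital energy -2.0 × 13610 = -27220 cm⁻¹, and 2 additional pairs relative to high-spin add 38580 cm⁻¹, giving 11360 cm⁻¹.
Thus E(LS) − E(HS) = 11360 cm⁻¹.

11360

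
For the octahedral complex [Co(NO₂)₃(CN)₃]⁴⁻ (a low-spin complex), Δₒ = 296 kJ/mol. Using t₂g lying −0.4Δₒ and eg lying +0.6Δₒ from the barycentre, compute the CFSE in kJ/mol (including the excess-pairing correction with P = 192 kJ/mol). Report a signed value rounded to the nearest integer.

-341

Ligand charges: 3×(-1) from NO₂⁻ and 3×(-1) from CN⁻ sum to -6; with overall charge -4, Co is +2.
Co sits in group 9; removing 2 electrons leaves Co²⁺ with 9 − 2 = 7 d electrons.
Electron filling gives t₂g⁶ eg¹.
CFSE(orbital) = 6×(-0.4Δₒ) + 1×(0.6Δₒ) = -1.8Δₒ; with Δₒ = 296 kJ/mol that is -533 kJ/mol.
Pairing penalty: 3 pairs vs 2 in the high-spin reference → 1 extra × P = 192 kJ/mol.
Overall CFSE = -533 + 192 = -341 kJ/mol.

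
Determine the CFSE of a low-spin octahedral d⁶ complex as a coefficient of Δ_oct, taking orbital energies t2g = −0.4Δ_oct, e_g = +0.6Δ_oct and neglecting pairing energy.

-2.4 Δ_oct

Configuration: t2g^6 e_g^0.
CFSE = 6(-0.4Δ_oct) + 0(0.6Δ_oct) = -2.4Δ_oct + 0.0Δ_oct = -2.4Δ_oct.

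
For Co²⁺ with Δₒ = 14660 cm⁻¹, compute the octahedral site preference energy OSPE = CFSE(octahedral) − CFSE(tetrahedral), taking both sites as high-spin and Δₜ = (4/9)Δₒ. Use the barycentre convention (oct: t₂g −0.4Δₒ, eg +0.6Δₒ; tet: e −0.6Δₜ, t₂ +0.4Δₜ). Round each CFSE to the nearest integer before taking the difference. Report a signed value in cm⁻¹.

Group 9 minus oxidation state +2 gives a d⁷ configuration for Co²⁺.
Octahedral high-spin t₂g⁵ eg²: CFSE = -0.8 × 14660 = -11728 cm⁻¹.
Tetrahedral e⁴ t₂³ gives -1.2Δₜ = -1.2 × (4/9) × 14660 = -7819 cm⁻¹.
OSPE = CFSE(oct) − CFSE(tet) = -11728 − (-7819) = -3909 cm⁻¹.

-3909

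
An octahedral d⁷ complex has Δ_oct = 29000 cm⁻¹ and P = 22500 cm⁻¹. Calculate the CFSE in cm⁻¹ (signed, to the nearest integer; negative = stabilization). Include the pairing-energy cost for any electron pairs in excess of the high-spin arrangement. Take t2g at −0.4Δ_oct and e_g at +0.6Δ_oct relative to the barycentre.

Δ_oct > P, so pairing is preferred: the ground state is low-spin.
Configuration: t2g^6 e_g^1.
Orbital CFSE = -1.8Δ_oct = -1.8 × 29000 = -52200 cm⁻¹.
Excess pairs vs high-spin: 3 − 2 = 1; pairing cost = +22500 cm⁻¹.
Net CFSE = -52200 + 22500 = -29700 cm⁻¹.

-29700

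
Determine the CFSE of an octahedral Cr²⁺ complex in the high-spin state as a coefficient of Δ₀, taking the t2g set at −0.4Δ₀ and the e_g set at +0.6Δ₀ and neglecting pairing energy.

-0.6 Δ₀

Group 6 minus oxidation state +2 gives a d⁴ configuration for Cr²⁺.
Configuration: t2g^3 e_g^1.
CFSE = 3(-0.4Δ₀) + 1(0.6Δ₀) = -1.2Δ₀ + 0.6Δ₀ = -0.6Δ₀.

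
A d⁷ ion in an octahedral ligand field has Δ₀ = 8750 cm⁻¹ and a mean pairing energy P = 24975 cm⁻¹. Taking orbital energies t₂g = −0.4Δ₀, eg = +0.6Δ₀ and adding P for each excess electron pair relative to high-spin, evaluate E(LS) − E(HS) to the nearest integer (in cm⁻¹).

High-spin d⁷ fills as t₂g⁵ eg² with CFSE 5(−0.4) + 2(+0.6) = -0.8Δ₀ = -7000 cm⁻¹.
Low-spin: t₂g⁶ eg¹, orbital CFSE = -1.8Δ₀ = -15750 cm⁻¹; plus 1 excess pair × P = +24975 cm⁻¹; total 9225 cm⁻¹.
E(LS) − E(HS) = 9225 − (-7000) = 16225 cm⁻¹.

16225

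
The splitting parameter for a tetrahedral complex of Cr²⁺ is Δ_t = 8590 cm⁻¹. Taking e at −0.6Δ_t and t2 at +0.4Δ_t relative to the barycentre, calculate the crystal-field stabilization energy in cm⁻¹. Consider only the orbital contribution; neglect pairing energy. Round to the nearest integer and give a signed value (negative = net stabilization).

Group 6 minus oxidation state +2 gives a d⁴ configuration for Cr²⁺.
With tetrahedral geometry the complex is necessarily high-spin.
Configuration: e^2 t2^2.
The orbital stabilization is -0.4Δ_t = -0.4 × 8590 = -3436 cm⁻¹.

-3436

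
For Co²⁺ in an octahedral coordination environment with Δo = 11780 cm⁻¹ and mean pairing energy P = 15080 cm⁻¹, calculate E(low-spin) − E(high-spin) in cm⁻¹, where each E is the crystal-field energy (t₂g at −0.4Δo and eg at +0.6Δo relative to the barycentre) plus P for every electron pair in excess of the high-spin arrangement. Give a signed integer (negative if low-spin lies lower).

3300

Co sits in group 9; removing 2 electrons leaves Co²⁺ with 9 − 2 = 7 d electrons.
In the high-spin limit (t₂g⁵ eg²) the orbital term is -0.8Δo = -9424 cm⁻¹, with no excess pairing.
Low-spin t₂g⁶ eg¹ gives -1.8Δo = -21204 cm⁻¹, but forming 1 extra pair costs 1P = 15080 cm⁻¹, so E(LS) = -21204 + 15080 = -6124 cm⁻¹.
Thus E(LS) − E(HS) = 3300 cm⁻¹.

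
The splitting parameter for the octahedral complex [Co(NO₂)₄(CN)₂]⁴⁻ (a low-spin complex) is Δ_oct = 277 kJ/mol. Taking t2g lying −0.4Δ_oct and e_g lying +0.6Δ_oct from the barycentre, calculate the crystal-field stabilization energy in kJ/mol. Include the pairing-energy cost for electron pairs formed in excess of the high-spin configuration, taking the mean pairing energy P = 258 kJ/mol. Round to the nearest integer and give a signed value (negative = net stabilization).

-241

Ligand charges: 4×(-1) from NO₂⁻ and 2×(-1) from CN⁻ sum to -6; with overall charge -4, Co is +2.
Co is in group 9, so Co²⁺ is d⁷ (9 − 2 = 7).
Configuration: t2g^6 e_g^1.
CFSE(orbital) = 6×(-0.4Δ_oct) + 1×(0.6Δ_oct) = -1.8Δ_oct; with Δ_oct = 277 kJ/mol that is -499 kJ/mol.
Pairing penalty: 3 pairs vs 2 in the high-spin reference → 1 extra × P = 258 kJ/mol.
Overall CFSE = -499 + 258 = -241 kJ/mol.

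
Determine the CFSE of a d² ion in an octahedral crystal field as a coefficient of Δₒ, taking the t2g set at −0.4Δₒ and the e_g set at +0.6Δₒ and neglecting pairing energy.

For octahedral d² the high- and low-spin configurations coincide.
Configuration: t2g^2 e_g^0.
CFSE = 2(-0.4Δₒ) + 0(0.6Δₒ) = -0.8Δₒ + 0.0Δₒ = -0.8Δₒ.

-0.8 Δₒ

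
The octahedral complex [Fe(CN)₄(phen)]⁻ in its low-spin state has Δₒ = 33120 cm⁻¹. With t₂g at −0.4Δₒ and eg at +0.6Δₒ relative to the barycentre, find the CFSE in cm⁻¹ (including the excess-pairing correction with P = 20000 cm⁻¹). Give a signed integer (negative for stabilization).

-26240

Ligand charges: 4×(-1) from CN⁻ and 1×(+0) from phen sum to -4; with overall charge -1, Fe is +3.
Fe is in group 8, so Fe³⁺ is d⁵ (8 − 3 = 5).
Configuration: t₂g⁵ eg⁰.
Orbital CFSE = 5(-0.4) + 0(0.6) = -2.0Δₒ = -2.0 × 33120 = -66240 cm⁻¹.
Pairing penalty: 2 pairs vs 0 in the high-spin reference → 2 extra × P = 40000 cm⁻¹.
Combining: -66240 + 40000 = -26240 cm⁻¹.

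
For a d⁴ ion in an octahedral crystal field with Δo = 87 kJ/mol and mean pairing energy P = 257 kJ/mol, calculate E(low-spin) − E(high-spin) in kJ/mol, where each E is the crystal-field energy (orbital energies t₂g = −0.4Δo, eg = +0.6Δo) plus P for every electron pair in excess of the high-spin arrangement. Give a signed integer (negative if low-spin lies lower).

170

High-spin d⁴ fills as t₂g³ eg¹ with CFSE 3(−0.4) + 1(+0.6) = -0.6Δo = -52 kJ/mol.
For low-spin the configuration is t₂g⁴ eg⁰: orbital energy -1.6 × 87 = -139 kJ/mol, and 1 additional pair relative to high-spin adds 257 kJ/mol, giving 118 kJ/mol.
Thus E(LS) − E(HS) = 170 kJ/mol.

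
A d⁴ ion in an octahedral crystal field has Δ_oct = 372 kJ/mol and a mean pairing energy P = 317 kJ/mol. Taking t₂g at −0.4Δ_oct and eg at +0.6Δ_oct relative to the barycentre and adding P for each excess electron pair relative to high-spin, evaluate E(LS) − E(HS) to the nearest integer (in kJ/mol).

-55

In the high-spin limit (t₂g³ eg¹) the orbital term is -0.6Δ_oct = -223 kJ/mol, with no excess pairing.
For low-spin the configuration is t₂g⁴ eg⁰: orbital energy -1.6 × 372 = -595 kJ/mol, and 1 additional pair relative to high-spin adds 317 kJ/mol, giving -278 kJ/mol.
The difference is -278 − (-223) = -55 kJ/mol, so low-spin lies lower.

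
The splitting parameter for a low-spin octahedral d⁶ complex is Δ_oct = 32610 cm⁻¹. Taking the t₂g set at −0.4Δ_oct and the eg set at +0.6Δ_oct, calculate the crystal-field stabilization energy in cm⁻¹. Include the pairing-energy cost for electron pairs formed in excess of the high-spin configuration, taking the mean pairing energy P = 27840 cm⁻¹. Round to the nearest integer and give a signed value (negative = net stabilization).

The d⁶ electrons fill as t₂g⁶ eg⁰.
CFSE(orbital) = 6×(-0.4Δ_oct) + 0×(0.6Δ_oct) = -2.4Δ_oct; with Δ_oct = 32610 cm⁻¹ that is -78264 cm⁻¹.
High-spin d⁶ would be t₂g⁴ eg² with 1 pair; low-spin has 3, so 2 excess pairs cost +2P = +55680 cm⁻¹.
Overall CFSE = -78264 + 55680 = -22584 cm⁻¹.

-22584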